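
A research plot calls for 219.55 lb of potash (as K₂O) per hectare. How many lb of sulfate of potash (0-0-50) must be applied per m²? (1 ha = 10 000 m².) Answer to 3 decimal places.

Product per hectare = 219.55 / 50% = 439.1 lb.
Convert to per m²: 439.1 × 0.0001 = 0.04391 lb.

0.044 lb of product per sq m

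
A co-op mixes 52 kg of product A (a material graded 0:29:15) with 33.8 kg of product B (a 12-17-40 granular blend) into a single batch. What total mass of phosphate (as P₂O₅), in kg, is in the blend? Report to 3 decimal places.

P₂O₅ mass = 29%×52 + 17%×33.8 = 20.826 kg.

20.826 kg P₂O₅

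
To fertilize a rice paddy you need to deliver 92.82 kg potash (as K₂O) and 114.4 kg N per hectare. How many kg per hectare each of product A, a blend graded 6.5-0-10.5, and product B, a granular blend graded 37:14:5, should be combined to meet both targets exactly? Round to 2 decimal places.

804.03 kg product A, 167.94 kg product B

Let a = kg of product A, b = kg of product B (per hectare).
K₂O: 0.105·a + 0.05·b = 92.82
N: 0.065·a + 0.37·b = 114.4
Eliminate b: (row1) − 0.05/0.37·(row2) → 0.0962162·a = 77.3605, so a = 804.028.
Then b = (114.4 − 0.065·804.028) / 0.37 = 167.941.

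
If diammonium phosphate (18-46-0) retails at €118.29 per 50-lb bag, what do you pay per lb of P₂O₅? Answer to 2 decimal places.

€5.14 per lb P₂O₅

P₂O₅ in bag = 50 × 46% = 23 lb.
Cost per lb P₂O₅ = €118.29 / 23 = €5.1430.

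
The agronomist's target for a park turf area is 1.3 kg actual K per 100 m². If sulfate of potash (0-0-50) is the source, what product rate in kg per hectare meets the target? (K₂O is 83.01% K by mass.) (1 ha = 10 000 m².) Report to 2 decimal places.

As K₂O: 1.3 / 0.8301 = 1.56608 kg per 100 m².
Product per 100 m² = 1.56608 / 50% = 3.13215 kg.
Convert to per hectare: 3.13215 × 100 = 313.215 kg.

313.22 kg of product per hectare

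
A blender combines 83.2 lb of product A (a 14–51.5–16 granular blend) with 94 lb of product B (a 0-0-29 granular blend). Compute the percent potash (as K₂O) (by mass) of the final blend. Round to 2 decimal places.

22.90% K₂O

Total mass = 83.2 + 94 = 177.2 lb.
K₂O mass = 16%×83.2 + 29%×94 = 40.572 lb.
% K₂O = 40.572 / 177.2 = 22.8962%.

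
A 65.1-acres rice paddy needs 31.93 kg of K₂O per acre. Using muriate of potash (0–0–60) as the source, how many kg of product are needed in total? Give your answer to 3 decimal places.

Product per acre = 31.93 / 60% = 53.2167 kg.
Total product = 53.2167 × 65.1 = 3464.405 kg.

3464.405 kg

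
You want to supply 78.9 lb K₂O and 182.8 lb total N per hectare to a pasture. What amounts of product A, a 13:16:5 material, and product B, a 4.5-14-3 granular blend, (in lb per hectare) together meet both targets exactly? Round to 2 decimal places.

With a, b = lb per hectare of product A and product B:
K₂O: 0.05·a + 0.03·b = 78.9
N: 0.13·a + 0.045·b = 182.8
Eliminate b: (row1) − 0.03/0.045·(row2) → -0.0366667·a = -42.9667, so a = 1171.818.
Then b = (182.8 − 0.13·1171.818) / 0.045 = 676.9697.

1171.82 lb product A, 676.97 lb product B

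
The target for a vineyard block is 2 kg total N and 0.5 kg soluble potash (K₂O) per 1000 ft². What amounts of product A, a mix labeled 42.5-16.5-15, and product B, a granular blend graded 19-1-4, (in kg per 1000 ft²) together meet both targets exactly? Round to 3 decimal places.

1.304 kg product A, 7.609 kg product B

Let a = kg of product A, b = kg of product B (per 1000 ft²).
N: 0.425·a + 0.19·b = 2
K₂O: 0.15·a + 0.04·b = 0.5
Solving simultaneously: a = 1.30435, b = 7.6087.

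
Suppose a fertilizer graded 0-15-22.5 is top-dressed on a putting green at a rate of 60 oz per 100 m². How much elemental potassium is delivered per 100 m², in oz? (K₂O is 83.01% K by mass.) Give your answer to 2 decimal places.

11.21 oz K per hundred sq m

K₂O per 100 m² = 60 × 22.5% = 13.5 oz.
Elemental K = 13.5 × 0.8301 = 11.2063 oz per 100 m².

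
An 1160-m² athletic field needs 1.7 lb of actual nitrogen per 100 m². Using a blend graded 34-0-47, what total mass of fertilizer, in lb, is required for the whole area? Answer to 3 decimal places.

58.000 lb

Product per 100 m² = 1.7 / 34% = 5 lb.
Total product = 5 × 1160 / 100 = 58 lb.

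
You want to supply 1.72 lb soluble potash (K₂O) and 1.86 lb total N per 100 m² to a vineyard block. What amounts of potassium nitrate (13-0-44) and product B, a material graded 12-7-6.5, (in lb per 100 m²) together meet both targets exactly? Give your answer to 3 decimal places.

With a, b = lb per 100 m² of potassium nitrate and product B:
K₂O: 0.44·a + 0.065·b = 1.72
N: 0.13·a + 0.12·b = 1.86
Solving simultaneously: a = 1.92785, b = 13.411499.

1.928 lb potassium nitrate, 13.411 lb product B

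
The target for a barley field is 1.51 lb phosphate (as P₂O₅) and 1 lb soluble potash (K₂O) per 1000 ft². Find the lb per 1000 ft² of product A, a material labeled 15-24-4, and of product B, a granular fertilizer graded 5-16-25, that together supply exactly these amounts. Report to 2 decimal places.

Let a = lb of product A, b = lb of product B (per 1000 ft²).
P₂O₅: 0.24·a + 0.16·b = 1.51
K₂O: 0.04·a + 0.25·b = 1
From row1: a = (1.51 − 0.16·b) / 0.24.
Into row2: 0.04·(1.51 − 0.16·b)/0.24 + 0.25·b = 1 → b = 3.35075, a = 4.05784.

4.06 lb product A, 3.35 lb product B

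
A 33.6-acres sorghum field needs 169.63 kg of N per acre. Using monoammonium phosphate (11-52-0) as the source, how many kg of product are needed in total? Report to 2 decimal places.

51814.25 kg

Product per acre = 169.63 / 11% = 1542.09 kg.
Total product = 1542.09 × 33.6 = 51814.2545 kg.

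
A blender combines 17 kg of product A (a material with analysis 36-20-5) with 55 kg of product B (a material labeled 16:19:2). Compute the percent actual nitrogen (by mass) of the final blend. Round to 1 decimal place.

20.7% N

Total mass = 17 + 55 = 72 kg.
N mass = 36%×17 + 16%×55 = 14.92 kg.
% N = 14.92 / 72 = 20.7222%.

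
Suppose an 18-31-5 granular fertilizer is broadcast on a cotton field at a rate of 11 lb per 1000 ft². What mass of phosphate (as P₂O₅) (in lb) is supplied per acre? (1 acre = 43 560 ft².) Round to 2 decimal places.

148.54 lb P₂O₅ per acre

P₂O₅ per 1000 ft² = 11 × 31% = 3.41 lb.
Convert to per acre: 3.41 × 43.56 = 148.5396 lb.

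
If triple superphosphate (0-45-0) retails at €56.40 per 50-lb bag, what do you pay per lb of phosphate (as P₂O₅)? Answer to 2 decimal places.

€2.51 per lb P₂O₅

P₂O₅ in bag = 50 × 45% = 22.5 lb.
Cost per lb P₂O₅ = €56.40 / 22.5 = €2.5067.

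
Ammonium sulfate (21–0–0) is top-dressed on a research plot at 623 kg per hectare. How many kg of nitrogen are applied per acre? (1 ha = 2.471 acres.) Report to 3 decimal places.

nitrogen per hectare = 623 × 21% = 130.83 kg.
Convert to per acre: 130.83 × 0.404694 = 52.9462 kg.

52.946 kg N per acre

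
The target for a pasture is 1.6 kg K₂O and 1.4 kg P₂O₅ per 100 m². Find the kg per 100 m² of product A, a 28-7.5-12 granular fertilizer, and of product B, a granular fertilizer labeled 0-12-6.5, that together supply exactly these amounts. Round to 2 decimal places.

Per-100 m² balance (a = product A, b = product B):
K₂O: 0.12·a + 0.065·b = 1.6
P₂O₅: 0.075·a + 0.12·b = 1.4
Eliminate b: (row1) − 0.065/0.12·(row2) → 0.079375·a = 0.841667, so a = 10.6037.
Then b = (1.4 − 0.075·10.6037) / 0.12 = 5.03937.

10.60 kg product A, 5.04 kg product B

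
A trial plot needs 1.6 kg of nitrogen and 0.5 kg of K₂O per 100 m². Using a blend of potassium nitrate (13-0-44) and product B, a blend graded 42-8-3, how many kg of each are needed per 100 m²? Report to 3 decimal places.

0.896 kg potassium nitrate, 3.532 kg product B

With a, b = kg per 100 m² of potassium nitrate and product B:
N: 0.13·a + 0.42·b = 1.6
K₂O: 0.44·a + 0.03·b = 0.5
Eliminate b: (row1) − 0.42/0.03·(row2) → -6.03·a = -5.4, so a = 0.895522.
Then b = (0.5 − 0.44·0.895522) / 0.03 = 3.53234.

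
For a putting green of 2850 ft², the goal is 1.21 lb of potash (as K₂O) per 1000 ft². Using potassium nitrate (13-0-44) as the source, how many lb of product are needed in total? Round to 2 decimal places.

7.84 lb

Product per 1000 ft² = 1.21 / 44% = 2.75 lb.
Total product = 2.75 × 2850 / 1000 = 7.8375 lb.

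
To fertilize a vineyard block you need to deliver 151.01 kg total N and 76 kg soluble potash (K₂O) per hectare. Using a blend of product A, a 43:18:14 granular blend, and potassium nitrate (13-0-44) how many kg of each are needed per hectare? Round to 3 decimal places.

Per-hectare balance (a = product A, b = potassium nitrate):
N: 0.43·a + 0.13·b = 151.01
K₂O: 0.14·a + 0.44·b = 76
Solving simultaneously: a = 330.78596, b = 67.4772.

330.786 kg product A, 67.477 kg potassium nitrate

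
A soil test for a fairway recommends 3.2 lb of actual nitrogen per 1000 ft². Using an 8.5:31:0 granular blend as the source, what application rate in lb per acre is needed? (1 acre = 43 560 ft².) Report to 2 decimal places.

1639.91 lb of product per acre

Product per 1000 ft² = 3.2 / 8.5% = 37.6471 lb.
Convert to per acre: 37.6471 × 43.56 = 1639.906 lb.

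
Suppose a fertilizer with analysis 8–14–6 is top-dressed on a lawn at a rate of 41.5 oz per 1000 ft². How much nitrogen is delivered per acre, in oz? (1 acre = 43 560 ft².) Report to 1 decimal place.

144.6 oz N per acre

nitrogen per 1000 ft² = 41.5 × 8% = 3.32 oz.
Convert to per acre: 3.32 × 43.56 = 144.619 oz.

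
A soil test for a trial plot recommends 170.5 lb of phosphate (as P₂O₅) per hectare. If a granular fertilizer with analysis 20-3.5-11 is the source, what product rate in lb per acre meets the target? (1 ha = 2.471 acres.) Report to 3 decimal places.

Product per hectare = 170.5 / 3.5% = 4871.43 lb.
Convert to per acre: 4871.43 × 0.404694 = 1971.4401 lb.

1971.440 lb of product per acre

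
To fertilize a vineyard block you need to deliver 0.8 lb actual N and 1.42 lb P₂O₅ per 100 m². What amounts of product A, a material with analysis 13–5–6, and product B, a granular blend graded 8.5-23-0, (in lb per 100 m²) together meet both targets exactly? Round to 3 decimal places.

2.468 lb product A, 5.637 lb product B

Let a = lb of product A, b = lb of product B (per 100 m²).
N: 0.13·a + 0.085·b = 0.8
P₂O₅: 0.05·a + 0.23·b = 1.42
Solving simultaneously: a = 2.46784, b = 5.63743.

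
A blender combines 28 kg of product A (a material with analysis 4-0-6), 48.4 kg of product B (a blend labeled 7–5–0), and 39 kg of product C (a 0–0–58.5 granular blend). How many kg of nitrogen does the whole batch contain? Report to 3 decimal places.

N mass = 4%×28 + 7%×48.4 + 0%×39 = 4.508 kg.

4.508 kg N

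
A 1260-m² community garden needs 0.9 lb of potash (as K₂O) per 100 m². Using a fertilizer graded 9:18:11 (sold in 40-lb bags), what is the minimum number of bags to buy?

Product per 100 m² = 0.9 / 11% = 8.18182 lb.
Total product = 8.18182 × 1260 / 100 = 103.091 lb.
Bags = ⌈103.091 / 40⌉ = 3.

3 bags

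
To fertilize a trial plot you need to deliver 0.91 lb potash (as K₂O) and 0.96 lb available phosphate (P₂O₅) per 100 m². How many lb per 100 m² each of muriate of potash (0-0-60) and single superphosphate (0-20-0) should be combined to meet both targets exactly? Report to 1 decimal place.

Per-100 m² balance (a = muriate of potash, b = single superphosphate):
K₂O: 0.6·a + 0·b = 0.91
P₂O₅: 0·a + 0.2·b = 0.96
Solving simultaneously: a = 1.51667, b = 4.8.

1.5 lb muriate of potash, 4.8 lb single superphosphate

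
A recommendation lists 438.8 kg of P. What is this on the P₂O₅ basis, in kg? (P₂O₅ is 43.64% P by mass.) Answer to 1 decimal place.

P₂O₅ = 438.8 / 0.4364 = 1005.4995 kg.

1005.5 kg P₂O₅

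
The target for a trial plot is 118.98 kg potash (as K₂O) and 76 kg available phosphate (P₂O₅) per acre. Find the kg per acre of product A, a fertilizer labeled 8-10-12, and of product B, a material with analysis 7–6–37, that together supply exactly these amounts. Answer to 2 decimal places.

704.07 kg product A, 93.22 kg product B

With a, b = kg per acre of product A and product B:
K₂O: 0.12·a + 0.37·b = 118.98
P₂O₅: 0.1·a + 0.06·b = 76
Solving simultaneously: a = 704.067, b = 93.2215.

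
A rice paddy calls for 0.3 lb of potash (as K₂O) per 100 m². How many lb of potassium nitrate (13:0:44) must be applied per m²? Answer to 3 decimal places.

Product per 100 m² = 0.3 / 44% = 0.681818 lb.
Convert to per m²: 0.681818 × 0.01 = 0.00681818 lb.

0.007 lb of product per sq m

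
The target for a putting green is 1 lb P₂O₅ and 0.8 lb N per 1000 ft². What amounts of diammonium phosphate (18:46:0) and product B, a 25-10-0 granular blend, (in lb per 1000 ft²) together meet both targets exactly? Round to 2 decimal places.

1.75 lb diammonium phosphate, 1.94 lb product B

Let a = lb of diammonium phosphate, b = lb of product B (per 1000 ft²).
P₂O₅: 0.46·a + 0.1·b = 1
N: 0.18·a + 0.25·b = 0.8
Solving simultaneously: a = 1.75258, b = 1.93814.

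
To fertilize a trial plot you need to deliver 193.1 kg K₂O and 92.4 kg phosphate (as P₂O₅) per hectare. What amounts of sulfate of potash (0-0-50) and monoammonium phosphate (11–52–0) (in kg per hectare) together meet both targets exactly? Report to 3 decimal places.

Let a = kg of sulfate of potash, b = kg of monoammonium phosphate (per hectare).
K₂O: 0.5·a + 0·b = 193.1
P₂O₅: 0·a + 0.52·b = 92.4
Solving simultaneously: a = 386.2, b = 177.6923.

386.200 kg sulfate of potash, 177.692 kg monoammonium phosphate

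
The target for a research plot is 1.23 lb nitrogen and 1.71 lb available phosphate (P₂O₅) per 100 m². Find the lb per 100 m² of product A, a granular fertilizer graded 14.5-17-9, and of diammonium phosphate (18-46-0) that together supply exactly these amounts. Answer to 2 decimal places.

7.15 lb product A, 1.08 lb diammonium phosphate

Per-100 m² balance (a = product A, b = diammonium phosphate):
N: 0.145·a + 0.18·b = 1.23
P₂O₅: 0.17·a + 0.46·b = 1.71
Eliminate b: (row1) − 0.18/0.46·(row2) → 0.0784783·a = 0.56087, so a = 7.14681.
Then b = (1.71 − 0.17·7.14681) / 0.46 = 1.07618.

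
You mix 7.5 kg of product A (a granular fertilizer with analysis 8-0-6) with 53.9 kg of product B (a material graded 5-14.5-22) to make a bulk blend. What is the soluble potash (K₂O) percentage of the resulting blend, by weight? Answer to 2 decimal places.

20.05% K₂O

Total mass = 7.5 + 53.9 = 61.4 kg.
K₂O mass = 6%×7.5 + 22%×53.9 = 12.308 kg.
% K₂O = 12.308 / 61.4 = 20.0456%.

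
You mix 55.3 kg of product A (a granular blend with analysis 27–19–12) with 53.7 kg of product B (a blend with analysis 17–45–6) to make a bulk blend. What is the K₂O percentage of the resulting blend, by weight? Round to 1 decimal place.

Total mass = 55.3 + 53.7 = 109 kg.
K₂O mass = 12%×55.3 + 6%×53.7 = 9.858 kg.
% K₂O = 9.858 / 109 = 9.04404%.

9.0% K₂O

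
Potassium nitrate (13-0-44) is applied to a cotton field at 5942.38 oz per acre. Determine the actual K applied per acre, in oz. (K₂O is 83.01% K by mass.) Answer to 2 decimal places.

K₂O per acre = 5942.38 × 44% = 2614.65 oz.
Elemental K = 2614.65 × 0.8301 = 2170.419 oz per acre.

2170.42 oz K per acre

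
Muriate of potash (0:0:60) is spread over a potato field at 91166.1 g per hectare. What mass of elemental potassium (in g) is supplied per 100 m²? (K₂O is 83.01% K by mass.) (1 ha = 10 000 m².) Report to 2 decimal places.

454.06 g K per hundred sq m

K₂O per hectare = 91166.1 × 60% = 54699.7 g.
Elemental K = 54699.7 × 0.8301 = 45406.2 g per hectare.
Convert to per 100 m²: 45406.2 × 0.01 = 454.062 g.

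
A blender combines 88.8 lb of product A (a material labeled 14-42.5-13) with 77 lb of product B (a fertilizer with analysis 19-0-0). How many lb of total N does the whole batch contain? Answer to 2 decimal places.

27.06 lb N

N mass = 14%×88.8 + 19%×77 = 27.062 lb.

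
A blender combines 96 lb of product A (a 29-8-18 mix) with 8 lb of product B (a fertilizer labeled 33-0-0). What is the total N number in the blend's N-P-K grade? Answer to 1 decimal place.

29.3% N

Total mass = 96 + 8 = 104 lb.
N mass = 29%×96 + 33%×8 = 30.48 lb.
% N = 30.48 / 104 = 29.3077%.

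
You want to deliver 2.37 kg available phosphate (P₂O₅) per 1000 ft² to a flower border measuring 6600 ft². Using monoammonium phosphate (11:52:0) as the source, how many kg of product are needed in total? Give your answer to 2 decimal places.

30.08 kg

Product per 1000 ft² = 2.37 / 52% = 4.55769 kg.
Total product = 4.55769 × 6600 / 1000 = 30.0808 kg.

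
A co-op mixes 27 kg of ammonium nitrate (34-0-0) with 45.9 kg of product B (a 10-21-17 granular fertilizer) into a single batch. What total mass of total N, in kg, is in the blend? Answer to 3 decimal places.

13.770 kg N

N mass = 34%×27 + 10%×45.9 = 13.77 kg.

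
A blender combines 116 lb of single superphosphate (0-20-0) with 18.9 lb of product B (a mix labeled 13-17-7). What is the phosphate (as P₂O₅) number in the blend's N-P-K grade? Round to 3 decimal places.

Total mass = 116 + 18.9 = 134.9 lb.
P₂O₅ mass = 20%×116 + 17%×18.9 = 26.413 lb.
% P₂O₅ = 26.413 / 134.9 = 19.5797%.

19.580% P₂O₅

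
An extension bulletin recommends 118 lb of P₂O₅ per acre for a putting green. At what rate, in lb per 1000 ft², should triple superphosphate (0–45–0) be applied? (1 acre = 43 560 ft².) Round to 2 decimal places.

6.02 lb of product per thousand sq ft

Product per acre = 118 / 45% = 262.222 lb.
Convert to per 1000 ft²: 262.222 × 0.0229568 = 6.01979 lb.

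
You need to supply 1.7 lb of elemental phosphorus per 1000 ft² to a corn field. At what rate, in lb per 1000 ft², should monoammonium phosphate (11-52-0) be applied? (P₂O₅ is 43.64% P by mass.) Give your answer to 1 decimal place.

7.5 lb of product per thousand sq ft

As P₂O₅: 1.7 / 0.4364 = 3.89551 lb per 1000 ft².
Product per 1000 ft² = 3.89551 / 52% = 7.49136 lb.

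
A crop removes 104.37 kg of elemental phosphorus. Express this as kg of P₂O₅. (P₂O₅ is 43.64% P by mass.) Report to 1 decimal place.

239.2 kg P₂O₅

P₂O₅ = 104.37 / 0.4364 = 239.161 kg.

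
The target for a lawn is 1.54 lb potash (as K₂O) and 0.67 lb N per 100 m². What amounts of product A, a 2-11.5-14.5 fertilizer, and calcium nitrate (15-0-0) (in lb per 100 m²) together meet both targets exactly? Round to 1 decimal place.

With a, b = lb per 100 m² of product A and calcium nitrate:
K₂O: 0.145·a + 0·b = 1.54
N: 0.02·a + 0.15·b = 0.67
From row1: a = (1.54 − 0·b) / 0.145.
Into row2: 0.02·(1.54 − 0·b)/0.145 + 0.15·b = 0.67 → b = 3.05057, a = 10.6207.

10.6 lb product A, 3.1 lb calcium nitrate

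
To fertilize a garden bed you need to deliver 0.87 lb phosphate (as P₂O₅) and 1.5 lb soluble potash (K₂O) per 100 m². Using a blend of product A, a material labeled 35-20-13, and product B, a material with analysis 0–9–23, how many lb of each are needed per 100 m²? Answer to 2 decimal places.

Let a = lb of product A, b = lb of product B (per 100 m²).
P₂O₅: 0.2·a + 0.09·b = 0.87
K₂O: 0.13·a + 0.23·b = 1.5
Eliminate b: (row1) − 0.09/0.23·(row2) → 0.14913·a = 0.283043, so a = 1.89796.
Then b = (1.5 − 0.13·1.89796) / 0.23 = 5.44898.

1.90 lb product A, 5.45 lb product B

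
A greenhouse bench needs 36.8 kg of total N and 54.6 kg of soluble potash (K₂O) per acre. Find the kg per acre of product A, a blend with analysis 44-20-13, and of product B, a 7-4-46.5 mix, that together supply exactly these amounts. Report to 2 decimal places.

67.98 kg product A, 98.41 kg product B

Let a = kg of product A, b = kg of product B (per acre).
N: 0.44·a + 0.07·b = 36.8
K₂O: 0.13·a + 0.465·b = 54.6
Solving simultaneously: a = 67.9795, b = 98.4143.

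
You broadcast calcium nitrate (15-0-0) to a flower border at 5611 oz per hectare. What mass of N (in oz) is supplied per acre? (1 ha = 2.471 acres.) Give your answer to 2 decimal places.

340.61 oz N per acre

nitrogen per hectare = 5611 × 15% = 841.65 oz.
Convert to per acre: 841.65 × 0.404694 = 340.611 oz.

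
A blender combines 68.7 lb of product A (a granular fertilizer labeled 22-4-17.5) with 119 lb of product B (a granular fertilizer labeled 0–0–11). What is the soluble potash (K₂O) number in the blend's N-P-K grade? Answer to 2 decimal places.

Total mass = 68.7 + 119 = 187.7 lb.
K₂O mass = 17.5%×68.7 + 11%×119 = 25.1125 lb.
% K₂O = 25.1125 / 187.7 = 13.3791%.

13.38% K₂O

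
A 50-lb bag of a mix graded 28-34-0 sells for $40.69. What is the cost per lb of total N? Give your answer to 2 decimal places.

$2.91 per lb N

N in bag = 50 × 28% = 14 lb.
Cost per lb N = $40.69 / 14 = $2.9064.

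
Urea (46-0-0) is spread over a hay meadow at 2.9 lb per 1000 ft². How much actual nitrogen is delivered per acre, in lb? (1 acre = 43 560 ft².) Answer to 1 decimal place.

nitrogen per 1000 ft² = 2.9 × 46% = 1.334 lb.
Convert to per acre: 1.334 × 43.56 = 58.109 lb.

58.1 lb N per acre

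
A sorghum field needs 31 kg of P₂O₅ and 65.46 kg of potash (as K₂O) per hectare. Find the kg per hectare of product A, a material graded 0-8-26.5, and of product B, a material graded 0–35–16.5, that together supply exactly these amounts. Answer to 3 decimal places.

With a, b = kg per hectare of product A and product B:
P₂O₅: 0.08·a + 0.35·b = 31
K₂O: 0.265·a + 0.165·b = 65.46
Eliminate b: (row1) − 0.35/0.165·(row2) → -0.482121·a = -107.855, so a = 223.7084.
Then b = (65.46 − 0.265·223.7084) / 0.165 = 37.4381.

223.708 kg product A, 37.438 kg product B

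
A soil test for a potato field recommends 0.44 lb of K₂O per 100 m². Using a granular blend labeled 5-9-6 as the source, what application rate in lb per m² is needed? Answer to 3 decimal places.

0.073 lb of product per sq m

Product per 100 m² = 0.44 / 6% = 7.33333 lb.
Convert to per m²: 7.33333 × 0.01 = 0.0733333 lb.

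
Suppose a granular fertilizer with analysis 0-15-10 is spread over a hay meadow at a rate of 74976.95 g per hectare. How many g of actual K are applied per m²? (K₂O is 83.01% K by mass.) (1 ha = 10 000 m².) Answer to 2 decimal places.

K₂O per hectare = 74976.95 × 10% = 7497.69 g.
Elemental K = 7497.69 × 0.8301 = 6223.84 g per hectare.
Convert to per m²: 6223.84 × 0.0001 = 0.622384 g.

0.62 g K per sq m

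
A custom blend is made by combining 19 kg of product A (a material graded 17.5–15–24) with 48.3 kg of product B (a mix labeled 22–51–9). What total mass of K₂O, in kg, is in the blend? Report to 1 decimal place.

8.9 kg K₂O

K₂O mass = 24%×19 + 9%×48.3 = 8.907 kg.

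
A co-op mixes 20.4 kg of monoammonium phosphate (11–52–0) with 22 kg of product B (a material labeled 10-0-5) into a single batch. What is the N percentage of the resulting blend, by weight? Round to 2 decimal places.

Total mass = 20.4 + 22 = 42.4 kg.
N mass = 11%×20.4 + 10%×22 = 4.444 kg.
% N = 4.444 / 42.4 = 10.4811%.

10.48% N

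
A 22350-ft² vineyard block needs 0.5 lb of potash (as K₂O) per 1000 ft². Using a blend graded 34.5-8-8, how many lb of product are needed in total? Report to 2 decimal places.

Product per 1000 ft² = 0.5 / 8% = 6.25 lb.
Total product = 6.25 × 22350 / 1000 = 139.688 lb.

139.69 lb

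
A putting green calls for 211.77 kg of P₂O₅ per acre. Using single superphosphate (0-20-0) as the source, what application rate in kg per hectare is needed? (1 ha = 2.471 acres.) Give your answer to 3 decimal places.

2616.418 kg of product per hectare

Product per acre = 211.77 / 20% = 1058.85 kg.
Convert to per hectare: 1058.85 × 2.471 = 2616.4183 kg.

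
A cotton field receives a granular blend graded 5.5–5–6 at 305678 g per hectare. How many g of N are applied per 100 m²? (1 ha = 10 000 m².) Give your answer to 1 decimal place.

nitrogen per hectare = 305678 × 5.5% = 16812.3 g.
Convert to per 100 m²: 16812.3 × 0.01 = 168.123 g.

168.1 g N per hundred sq m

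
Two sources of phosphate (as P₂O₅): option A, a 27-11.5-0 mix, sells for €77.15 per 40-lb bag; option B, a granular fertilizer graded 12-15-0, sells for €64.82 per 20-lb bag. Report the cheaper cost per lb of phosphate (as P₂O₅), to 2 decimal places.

€16.77 per lb P₂O₅ (option A)

option A: P₂O₅ per bag = 40 × 11.5% = 4.6 lb; cost = 77.15 / 4.6 = €16.7717/lb P₂O₅.
option B: P₂O₅ per bag = 20 × 15% = 3 lb; cost = 64.82 / 3 = €21.6067/lb P₂O₅.
option A is cheaper.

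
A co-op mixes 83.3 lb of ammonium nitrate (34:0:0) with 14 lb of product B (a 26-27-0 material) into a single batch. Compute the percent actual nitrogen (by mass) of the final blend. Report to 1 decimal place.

32.8% N

Total mass = 83.3 + 14 = 97.3 lb.
N mass = 34%×83.3 + 26%×14 = 31.962 lb.
% N = 31.962 / 97.3 = 32.8489%.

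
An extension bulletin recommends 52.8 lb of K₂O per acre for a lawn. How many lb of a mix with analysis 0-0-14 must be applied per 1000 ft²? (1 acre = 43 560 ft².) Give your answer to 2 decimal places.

8.66 lb of product per thousand sq ft

Product per acre = 52.8 / 14% = 377.143 lb.
Convert to per 1000 ft²: 377.143 × 0.0229568 = 8.65801 lb.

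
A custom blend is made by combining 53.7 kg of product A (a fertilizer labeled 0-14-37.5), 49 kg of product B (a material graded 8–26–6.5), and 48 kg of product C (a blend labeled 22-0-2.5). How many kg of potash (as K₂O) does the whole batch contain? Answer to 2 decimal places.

K₂O mass = 37.5%×53.7 + 6.5%×49 + 2.5%×48 = 24.5225 kg.

24.52 kg K₂O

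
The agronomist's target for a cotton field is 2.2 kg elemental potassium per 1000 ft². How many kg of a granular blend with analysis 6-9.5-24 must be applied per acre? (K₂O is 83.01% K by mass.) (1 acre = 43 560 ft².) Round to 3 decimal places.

As K₂O: 2.2 / 0.8301 = 2.65028 kg per 1000 ft².
Product per 1000 ft² = 2.65028 / 24% = 11.0428 kg.
Convert to per acre: 11.0428 × 43.56 = 481.0264 kg.

481.026 kg of product per acre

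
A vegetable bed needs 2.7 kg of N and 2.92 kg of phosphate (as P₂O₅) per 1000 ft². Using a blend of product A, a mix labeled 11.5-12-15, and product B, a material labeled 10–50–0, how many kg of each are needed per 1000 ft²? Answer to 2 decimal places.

23.25 kg product A, 0.26 kg product B

With a, b = kg per 1000 ft² of product A and product B:
N: 0.115·a + 0.1·b = 2.7
P₂O₅: 0.12·a + 0.5·b = 2.92
Solving simultaneously: a = 23.2527, b = 0.259341.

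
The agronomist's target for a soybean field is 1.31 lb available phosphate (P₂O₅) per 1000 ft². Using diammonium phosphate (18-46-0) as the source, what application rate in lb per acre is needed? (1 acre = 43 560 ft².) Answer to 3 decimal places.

Product per 1000 ft² = 1.31 / 46% = 2.84783 lb.
Convert to per acre: 2.84783 × 43.56 = 124.0513 lb.

124.051 lb of product per acre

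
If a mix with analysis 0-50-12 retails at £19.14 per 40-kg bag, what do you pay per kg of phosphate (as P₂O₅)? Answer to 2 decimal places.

P₂O₅ in bag = 40 × 50% = 20 kg.
Cost per kg P₂O₅ = £19.14 / 20 = £0.9570.

£0.96 per kg P₂O₅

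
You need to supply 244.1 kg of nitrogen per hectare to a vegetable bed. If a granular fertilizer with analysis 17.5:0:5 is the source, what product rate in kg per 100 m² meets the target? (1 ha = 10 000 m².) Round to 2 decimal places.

Product per hectare = 244.1 / 17.5% = 1394.86 kg.
Convert to per 100 m²: 1394.86 × 0.01 = 13.9486 kg.

13.95 kg of product per hundred sq m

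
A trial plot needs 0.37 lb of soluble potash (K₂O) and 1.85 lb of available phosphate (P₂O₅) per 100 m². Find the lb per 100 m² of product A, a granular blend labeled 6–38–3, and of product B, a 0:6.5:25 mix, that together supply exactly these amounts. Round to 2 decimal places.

4.71 lb product A, 0.91 lb product B

Per-100 m² balance (a = product A, b = product B):
K₂O: 0.03·a + 0.25·b = 0.37
P₂O₅: 0.38·a + 0.065·b = 1.85
Solving simultaneously: a = 4.71198, b = 0.914562.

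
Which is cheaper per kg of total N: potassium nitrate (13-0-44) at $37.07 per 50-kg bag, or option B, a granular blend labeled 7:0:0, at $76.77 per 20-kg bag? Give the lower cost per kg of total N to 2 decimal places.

$5.70 per kg N (potassium nitrate)

potassium nitrate: N per bag = 50 × 13% = 6.5 kg; cost = 37.07 / 6.5 = $5.7031/kg N.
option B: N per bag = 20 × 7% = 1.4 kg; cost = 76.77 / 1.4 = $54.8357/kg N.
potassium nitrate is cheaper.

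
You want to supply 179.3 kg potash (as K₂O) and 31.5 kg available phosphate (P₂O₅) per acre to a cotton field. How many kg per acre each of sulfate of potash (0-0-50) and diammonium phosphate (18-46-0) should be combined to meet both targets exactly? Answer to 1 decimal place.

358.6 kg sulfate of potash, 68.5 kg diammonium phosphate

Per-acre balance (a = sulfate of potash, b = diammonium phosphate):
K₂O: 0.5·a + 0·b = 179.3
P₂O₅: 0·a + 0.46·b = 31.5
Solving simultaneously: a = 358.6, b = 68.4783.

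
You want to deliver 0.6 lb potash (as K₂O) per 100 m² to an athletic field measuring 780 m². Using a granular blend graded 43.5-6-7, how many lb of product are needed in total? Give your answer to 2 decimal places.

Product per 100 m² = 0.6 / 7% = 8.57143 lb.
Total product = 8.57143 × 780 / 100 = 66.8571 lb.

66.86 lb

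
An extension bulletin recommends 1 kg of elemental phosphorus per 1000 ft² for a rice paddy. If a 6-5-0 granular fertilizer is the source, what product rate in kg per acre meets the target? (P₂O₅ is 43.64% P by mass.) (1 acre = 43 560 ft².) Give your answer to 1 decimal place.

As P₂O₅: 1 / 0.4364 = 2.29148 kg per 1000 ft².
Product per 1000 ft² = 2.29148 / 5% = 45.8295 kg.
Convert to per acre: 45.8295 × 43.56 = 1996.33 kg.

1996.3 kg of product per acre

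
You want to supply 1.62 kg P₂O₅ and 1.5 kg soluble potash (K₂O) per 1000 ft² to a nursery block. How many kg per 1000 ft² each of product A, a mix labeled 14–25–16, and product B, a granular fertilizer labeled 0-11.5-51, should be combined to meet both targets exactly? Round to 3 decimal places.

With a, b = kg per 1000 ft² of product A and product B:
P₂O₅: 0.25·a + 0.115·b = 1.62
K₂O: 0.16·a + 0.51·b = 1.5
Solving simultaneously: a = 5.99175, b = 1.06141.

5.992 kg product A, 1.061 kg product B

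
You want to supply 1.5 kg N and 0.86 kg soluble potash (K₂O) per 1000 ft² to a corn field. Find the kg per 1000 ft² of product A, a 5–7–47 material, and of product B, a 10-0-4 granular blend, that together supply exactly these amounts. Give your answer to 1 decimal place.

0.6 kg product A, 14.7 kg product B

Per-1000 ft² balance (a = product A, b = product B):
N: 0.05·a + 0.1·b = 1.5
K₂O: 0.47·a + 0.04·b = 0.86
Eliminate a: (row1) − 0.05/0.47·(row2) → 0.0957447·b = 1.40851, so b = 14.7111.
Back-substitute: a = (1.5 − 0.1·14.7111) / 0.05 = 0.577778.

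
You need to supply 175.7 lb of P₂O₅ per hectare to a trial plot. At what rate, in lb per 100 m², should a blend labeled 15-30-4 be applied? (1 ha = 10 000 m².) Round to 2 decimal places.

Product per hectare = 175.7 / 30% = 585.667 lb.
Convert to per 100 m²: 585.667 × 0.01 = 5.85667 lb.

5.86 lb of product per hundred sq m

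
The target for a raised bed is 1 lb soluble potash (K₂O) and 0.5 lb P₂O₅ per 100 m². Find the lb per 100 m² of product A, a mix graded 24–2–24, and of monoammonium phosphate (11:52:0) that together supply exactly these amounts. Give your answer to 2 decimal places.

4.17 lb product A, 0.80 lb monoammonium phosphate

Let a = lb of product A, b = lb of monoammonium phosphate (per 100 m²).
K₂O: 0.24·a + 0·b = 1
P₂O₅: 0.02·a + 0.52·b = 0.5
Solving simultaneously: a = 4.16667, b = 0.801282.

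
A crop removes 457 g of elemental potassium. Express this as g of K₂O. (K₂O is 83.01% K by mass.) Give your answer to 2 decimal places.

K₂O = 457 / 0.8301 = 550.536 g.

550.54 g K₂O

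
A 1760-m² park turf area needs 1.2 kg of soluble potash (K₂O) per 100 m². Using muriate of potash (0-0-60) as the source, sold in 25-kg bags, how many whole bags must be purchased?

2 bags

Product per 100 m² = 1.2 / 60% = 2 kg.
Total product = 2 × 1760 / 100 = 35.2 kg.
Bags = ⌈35.2 / 25⌉ = 2.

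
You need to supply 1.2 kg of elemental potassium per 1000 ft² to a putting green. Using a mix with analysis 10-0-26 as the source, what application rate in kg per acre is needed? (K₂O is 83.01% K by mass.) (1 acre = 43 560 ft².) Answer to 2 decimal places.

242.20 kg of product per acre

As K₂O: 1.2 / 0.8301 = 1.44561 kg per 1000 ft².
Product per 1000 ft² = 1.44561 / 26% = 5.56003 kg.
Convert to per acre: 5.56003 × 43.56 = 242.195 kg.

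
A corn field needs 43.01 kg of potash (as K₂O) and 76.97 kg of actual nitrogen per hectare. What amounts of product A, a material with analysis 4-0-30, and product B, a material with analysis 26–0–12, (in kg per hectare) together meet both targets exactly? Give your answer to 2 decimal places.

With a, b = kg per hectare of product A and product B:
K₂O: 0.3·a + 0.12·b = 43.01
N: 0.04·a + 0.26·b = 76.97
Solving simultaneously: a = 26.5874, b = 291.948.

26.59 kg product A, 291.95 kg product B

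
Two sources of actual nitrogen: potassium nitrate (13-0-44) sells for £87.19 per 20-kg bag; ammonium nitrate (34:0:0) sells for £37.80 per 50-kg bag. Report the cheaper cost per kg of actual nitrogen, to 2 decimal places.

potassium nitrate: N per bag = 20 × 13% = 2.6 kg; cost = 87.19 / 2.6 = £33.5346/kg N.
ammonium nitrate: N per bag = 50 × 34% = 17 kg; cost = 37.80 / 17 = £2.2235/kg N.
ammonium nitrate is cheaper.

£2.22 per kg N (ammonium nitrate)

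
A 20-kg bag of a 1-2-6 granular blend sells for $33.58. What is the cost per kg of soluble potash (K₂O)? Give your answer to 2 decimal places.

K₂O in bag = 20 × 6% = 1.2 kg.
Cost per kg K₂O = $33.58 / 1.2 = $27.9833.

$27.98 per kg K₂O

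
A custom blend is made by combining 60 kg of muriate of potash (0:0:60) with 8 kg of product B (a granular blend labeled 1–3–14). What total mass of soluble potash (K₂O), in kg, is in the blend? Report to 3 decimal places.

37.120 kg K₂O

K₂O mass = 60%×60 + 14%×8 = 37.12 kg.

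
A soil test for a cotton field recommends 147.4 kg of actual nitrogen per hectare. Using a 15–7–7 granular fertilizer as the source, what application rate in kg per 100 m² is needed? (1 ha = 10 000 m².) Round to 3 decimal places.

Product per hectare = 147.4 / 15% = 982.667 kg.
Convert to per 100 m²: 982.667 × 0.01 = 9.82667 kg.

9.827 kg of product per hundred sq m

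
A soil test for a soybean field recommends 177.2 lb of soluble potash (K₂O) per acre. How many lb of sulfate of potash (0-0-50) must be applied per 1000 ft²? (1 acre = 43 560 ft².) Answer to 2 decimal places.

8.14 lb of product per thousand sq ft

Product per acre = 177.2 / 50% = 354.4 lb.
Convert to per 1000 ft²: 354.4 × 0.0229568 = 8.1359 lb.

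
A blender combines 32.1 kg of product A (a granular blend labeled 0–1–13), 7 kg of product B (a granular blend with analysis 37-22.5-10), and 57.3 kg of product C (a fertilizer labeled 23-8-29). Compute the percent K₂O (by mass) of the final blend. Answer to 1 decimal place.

22.3% K₂O

Total mass = 32.1 + 7 + 57.3 = 96.4 kg.
K₂O mass = 13%×32.1 + 10%×7 + 29%×57.3 = 21.49 kg.
% K₂O = 21.49 / 96.4 = 22.2925%.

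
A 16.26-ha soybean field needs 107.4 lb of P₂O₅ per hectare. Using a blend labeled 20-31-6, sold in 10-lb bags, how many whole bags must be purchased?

Product per hectare = 107.4 / 31% = 346.452 lb.
Total product = 346.452 × 16.26 = 5633.3 lb.
Bags = ⌈5633.3 / 10⌉ = 564.

564 bags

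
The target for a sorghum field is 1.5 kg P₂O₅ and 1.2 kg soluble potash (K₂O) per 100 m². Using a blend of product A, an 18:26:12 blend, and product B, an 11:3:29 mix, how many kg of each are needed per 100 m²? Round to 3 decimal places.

5.557 kg product A, 1.838 kg product B

With a, b = kg per 100 m² of product A and product B:
P₂O₅: 0.26·a + 0.03·b = 1.5
K₂O: 0.12·a + 0.29·b = 1.2
Solving simultaneously: a = 5.5571, b = 1.83844.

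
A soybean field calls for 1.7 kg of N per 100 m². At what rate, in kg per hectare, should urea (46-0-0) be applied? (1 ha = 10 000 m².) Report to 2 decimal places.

369.57 kg of product per hectare

Product per 100 m² = 1.7 / 46% = 3.69565 kg.
Convert to per hectare: 3.69565 × 100 = 369.565 kg.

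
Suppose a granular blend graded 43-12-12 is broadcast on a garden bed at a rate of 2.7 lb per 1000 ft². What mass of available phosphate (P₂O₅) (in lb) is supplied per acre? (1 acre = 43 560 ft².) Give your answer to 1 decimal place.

P₂O₅ per 1000 ft² = 2.7 × 12% = 0.324 lb.
Convert to per acre: 0.324 × 43.56 = 14.1134 lb.

14.1 lb P₂O₅ per acre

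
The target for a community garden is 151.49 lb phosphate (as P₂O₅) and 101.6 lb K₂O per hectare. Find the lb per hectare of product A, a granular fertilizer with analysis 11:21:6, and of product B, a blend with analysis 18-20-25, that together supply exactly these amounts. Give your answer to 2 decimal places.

433.40 lb product A, 302.39 lb product B

With a, b = lb per hectare of product A and product B:
P₂O₅: 0.21·a + 0.2·b = 151.49
K₂O: 0.06·a + 0.25·b = 101.6
Eliminate b: (row1) − 0.2/0.25·(row2) → 0.162·a = 70.21, so a = 433.395.
Then b = (101.6 − 0.06·433.395) / 0.25 = 302.385.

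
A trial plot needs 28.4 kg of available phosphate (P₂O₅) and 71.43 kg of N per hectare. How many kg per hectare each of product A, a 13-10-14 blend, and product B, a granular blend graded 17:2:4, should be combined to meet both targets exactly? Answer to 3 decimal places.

Per-hectare balance (a = product A, b = product B):
P₂O₅: 0.1·a + 0.02·b = 28.4
N: 0.13·a + 0.17·b = 71.43
From row1: a = (28.4 − 0.02·b) / 0.1.
Into row2: 0.13·(28.4 − 0.02·b)/0.1 + 0.17·b = 71.43 → b = 239.6528, a = 236.0694.

236.069 kg product A, 239.653 kg product B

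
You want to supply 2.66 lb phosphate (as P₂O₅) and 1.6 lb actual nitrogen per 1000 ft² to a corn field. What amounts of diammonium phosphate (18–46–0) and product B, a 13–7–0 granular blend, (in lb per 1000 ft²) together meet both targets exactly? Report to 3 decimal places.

4.953 lb diammonium phosphate, 5.449 lb product B

Per-1000 ft² balance (a = diammonium phosphate, b = product B):
P₂O₅: 0.46·a + 0.07·b = 2.66
N: 0.18·a + 0.13·b = 1.6
Eliminate b: (row1) − 0.07/0.13·(row2) → 0.363077·a = 1.79846, so a = 4.95339.
Then b = (1.6 − 0.18·4.95339) / 0.13 = 5.44915.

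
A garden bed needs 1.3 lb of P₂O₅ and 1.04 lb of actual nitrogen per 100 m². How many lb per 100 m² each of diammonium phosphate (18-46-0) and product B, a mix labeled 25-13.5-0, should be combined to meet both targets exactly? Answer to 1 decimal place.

Per-100 m² balance (a = diammonium phosphate, b = product B):
P₂O₅: 0.46·a + 0.135·b = 1.3
N: 0.18·a + 0.25·b = 1.04
Eliminate b: (row1) − 0.135/0.25·(row2) → 0.3628·a = 0.7384, so a = 2.03528.
Then b = (1.04 − 0.18·2.03528) / 0.25 = 2.6946.

2.0 lb diammonium phosphate, 2.7 lb product B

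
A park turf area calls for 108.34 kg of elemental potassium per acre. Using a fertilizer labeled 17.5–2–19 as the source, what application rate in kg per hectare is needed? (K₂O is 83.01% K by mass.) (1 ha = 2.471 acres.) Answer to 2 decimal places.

As K₂O: 108.34 / 0.8301 = 130.514 kg per acre.
Product per acre = 130.514 / 19% = 686.918 kg.
Convert to per hectare: 686.918 × 2.471 = 1697.374 kg.

1697.37 kg of product per hectare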